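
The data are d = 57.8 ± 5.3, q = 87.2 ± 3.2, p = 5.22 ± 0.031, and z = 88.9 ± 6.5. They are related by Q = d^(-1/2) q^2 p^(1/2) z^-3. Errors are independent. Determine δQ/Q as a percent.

Q is a product of powers, so relative uncertainties combine in quadrature:
  (−½·δd/d)² = (-0.5×0.0917)² = 0.00210;  (2·δq/q)² = (2×0.0367)² = 0.00539;  (½·δp/p)² = (0.5×0.00594)² = 8.82e-06;  (-3·δz/z)² = (-3×0.0731)² = 0.0481
δQ/Q = √(0.0556) = 0.236

23.6%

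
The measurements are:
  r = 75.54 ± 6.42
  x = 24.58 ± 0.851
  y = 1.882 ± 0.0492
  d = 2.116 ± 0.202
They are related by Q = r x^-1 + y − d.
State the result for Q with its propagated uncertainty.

2.839 ± 0.350

Let p = r·x^-1 = 3.073. δp/p = √((1·δr/r)² + (-1·δx/x)²) = √(0.00722 + 0.00120) = 0.0918, so δp = 0.282.
Q = p + y − d: δQ = √(δp² + δy² + δd²) = √(0.0795 + 0.00242 + 0.0408) = 0.350
Q = 2.839.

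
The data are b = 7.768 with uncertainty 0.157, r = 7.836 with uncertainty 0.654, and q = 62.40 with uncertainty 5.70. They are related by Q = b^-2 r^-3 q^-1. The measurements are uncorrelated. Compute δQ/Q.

Each factor contributes (exponent × relative error)² to (δQ/Q)²:
  (-2·δb/b)² = (-2×0.0202)² = 0.00163;  (-3·δr/r)² = (-3×0.0835)² = 0.0627;  (-1·δq/q)² = (-1×0.0913)² = 0.00834
δQ/Q = √(0.0727) = 0.270

0.270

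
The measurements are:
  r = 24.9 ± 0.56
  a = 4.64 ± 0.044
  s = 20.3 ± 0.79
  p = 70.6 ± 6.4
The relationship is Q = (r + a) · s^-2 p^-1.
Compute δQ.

0.000123

Let u = r + a = 29.5. δu = √(δr² + δa²) = √(0.314 + 0.00194) = 0.562, so δu/u = 0.0190.
Q is then a monomial in u, s, p:
δQ/Q = √((δu/u)² + (-2·δs/s)² + (-1·δp/p)²) = √(0.000362 + 0.00606 + 0.00822) = 0.121
Q = 0.00102, so δQ = 0.121 × 0.00102 = 0.000123.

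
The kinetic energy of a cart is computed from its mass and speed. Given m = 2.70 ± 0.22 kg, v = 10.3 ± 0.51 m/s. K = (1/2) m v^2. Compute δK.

K is a product of powers, so relative uncertainties combine in quadrature:
  (1·δm/m)² = (1×0.0815)² = 0.00664;  (2·δv/v)² = (2×0.0495)² = 0.00981
δK/K = √(0.0164) = 0.128
K = 143 J, so δK = 0.128 × 143 = 18.4 J.

18.4 J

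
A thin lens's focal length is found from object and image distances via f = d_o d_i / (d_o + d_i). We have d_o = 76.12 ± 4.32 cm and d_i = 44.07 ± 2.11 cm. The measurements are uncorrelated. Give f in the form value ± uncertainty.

27.91 ± 1.03 cm

∂f/∂d_o = (d_i/(d_o+d_i))² = 0.134;  ∂f/∂d_i = (d_o/(d_o+d_i))² = 0.401
δf = √((∂f/∂d_o · δd_o)² + (∂f/∂d_i · δd_i)²) = √(0.337 + 0.716) = 1.03 cm
f = 27.91 cm.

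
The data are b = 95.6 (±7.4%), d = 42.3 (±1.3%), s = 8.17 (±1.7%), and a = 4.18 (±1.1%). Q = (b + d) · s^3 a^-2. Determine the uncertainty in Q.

Let u = b + d = 138. δu = √(δb² + δd²) = √(50.0 + 0.302) = 7.10, so δu/u = 0.0515.
Q is then a monomial in u, s, a:
δQ/Q = √((δu/u)² + (3·δs/s)² + (-2·δa/a)²) = √(0.00265 + 0.00260 + 0.000484) = 0.0757
Q = 4300, so δQ = 0.0757 × 4300 = 326.

326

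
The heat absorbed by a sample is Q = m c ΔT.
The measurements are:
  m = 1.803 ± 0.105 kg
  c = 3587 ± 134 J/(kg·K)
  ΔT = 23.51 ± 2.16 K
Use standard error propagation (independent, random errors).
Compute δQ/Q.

0.115

Products/powers → add relative errors in quadrature, weighted by exponent:
  (1·δm/m)² = (1×0.0582)² = 0.00339;  (1·δc/c)² = (1×0.0374)² = 0.00140;  (1·δΔT/ΔT)² = (1×0.0919)² = 0.00844
δQ/Q = √(0.0132) = 0.115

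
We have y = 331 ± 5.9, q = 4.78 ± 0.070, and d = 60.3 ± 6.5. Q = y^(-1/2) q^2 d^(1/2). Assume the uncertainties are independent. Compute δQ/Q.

0.0620

For a monomial Q ∝ y^(-1/2), q^2, d^(1/2), fractional errors add in quadrature:
  (−½·δy/y)² = (-0.5×0.0178)² = 7.94e-05;  (2·δq/q)² = (2×0.0146)² = 0.000858;  (½·δd/d)² = (0.5×0.108)² = 0.00290
δQ/Q = √(0.00384) = 0.0620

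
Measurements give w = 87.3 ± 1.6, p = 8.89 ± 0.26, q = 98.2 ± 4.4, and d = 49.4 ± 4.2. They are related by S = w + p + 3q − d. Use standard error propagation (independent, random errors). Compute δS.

Each term contributes (cᵢ δxᵢ)² to (δS)²:
  (δw)² = 2.56;  (δp)² = 0.0676;  (3·δq)² = 174;  (δd)² = 17.6
δS = √(195) = 13.9

13.9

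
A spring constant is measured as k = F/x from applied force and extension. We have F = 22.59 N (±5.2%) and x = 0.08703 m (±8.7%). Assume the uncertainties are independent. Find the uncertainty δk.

Since k is a product/quotient, work with relative uncertainties:
  (1·δF/F)² = (1×0.0520)² = 0.00270;  (-1·δx/x)² = (-1×0.0870)² = 0.00757
δk/k = √(0.0103) = 0.101
k = 259.6 N/m, so δk = 0.101 × 259.6 = 26.3 N/m.

26.3 N/m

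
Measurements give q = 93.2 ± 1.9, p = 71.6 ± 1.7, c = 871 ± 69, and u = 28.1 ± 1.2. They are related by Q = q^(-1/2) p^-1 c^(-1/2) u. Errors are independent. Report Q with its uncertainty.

For a monomial Q ∝ q^(-1/2), p^-1, c^(-1/2), u, fractional errors add in quadrature:
  (−½·δq/q)² = (-0.5×0.0204)² = 0.000104;  (-1·δp/p)² = (-1×0.0237)² = 0.000564;  (−½·δc/c)² = (-0.5×0.0792)² = 0.00157;  (1·δu/u)² = (1×0.0427)² = 0.00182
δQ/Q = √(0.00406) = 0.0637
Q = 0.00138, so δQ = 0.0637 × 0.00138 = 8.78e-05.

(1.38 ± 0.0878) × 10^-3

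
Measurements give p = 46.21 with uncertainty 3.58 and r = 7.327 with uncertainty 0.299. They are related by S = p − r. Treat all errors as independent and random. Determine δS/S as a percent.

For a sum/difference, combine absolute errors in quadrature:
  (δp)² = 12.8;  (δr)² = 0.0894
δS = √(12.9) = 3.59
S = 38.88, so δS/S = 3.59/38.88 = 0.0924.

9.24%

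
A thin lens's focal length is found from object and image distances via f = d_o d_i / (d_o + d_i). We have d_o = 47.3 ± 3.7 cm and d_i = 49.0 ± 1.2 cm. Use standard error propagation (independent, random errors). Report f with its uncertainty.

∂f/∂d_o = (d_i/(d_o+d_i))² = 0.259;  ∂f/∂d_i = (d_o/(d_o+d_i))² = 0.241
δf = √((∂f/∂d_o · δd_o)² + (∂f/∂d_i · δd_i)²) = √(0.918 + 0.0838) = 1.00 cm
f = 24.1 cm.

24.1 ± 1.00 cm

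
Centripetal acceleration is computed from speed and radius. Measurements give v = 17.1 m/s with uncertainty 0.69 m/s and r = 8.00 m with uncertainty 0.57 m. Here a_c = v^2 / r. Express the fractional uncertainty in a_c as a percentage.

Since a_c is a product/quotient, work with relative uncertainties:
  (2·δv/v)² = (2×0.0404)² = 0.00651;  (-1·δr/r)² = (-1×0.0712)² = 0.00508
δa_c/a_c = √(0.0116) = 0.108

10.8%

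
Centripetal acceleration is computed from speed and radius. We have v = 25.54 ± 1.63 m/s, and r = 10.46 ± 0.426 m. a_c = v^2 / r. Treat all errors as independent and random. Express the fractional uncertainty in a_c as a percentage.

13.4%

a_c is a product of powers, so relative uncertainties combine in quadrature:
  (2·δv/v)² = (2×0.0638)² = 0.0163;  (-1·δr/r)² = (-1×0.0407)² = 0.00166
δa_c/a_c = √(0.0180) = 0.134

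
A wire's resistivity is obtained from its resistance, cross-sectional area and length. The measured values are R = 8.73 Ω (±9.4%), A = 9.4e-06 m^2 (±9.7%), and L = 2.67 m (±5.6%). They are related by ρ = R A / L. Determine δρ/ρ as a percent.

Since ρ is a product/quotient, work with relative uncertainties:
  (1·δR/R)² = (1×0.0940)² = 0.00884;  (1·δA/A)² = (1×0.0970)² = 0.00941;  (-1·δL/L)² = (-1×0.0560)² = 0.00314
δρ/ρ = √(0.0214) = 0.146

14.6%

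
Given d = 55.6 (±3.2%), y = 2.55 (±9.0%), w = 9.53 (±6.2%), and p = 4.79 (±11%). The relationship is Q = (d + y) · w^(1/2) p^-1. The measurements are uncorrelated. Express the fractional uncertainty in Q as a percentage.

11.8%

Let u = d + y = 58.1. δu = √(δd² + δy²) = √(3.17 + 0.0527) = 1.79, so δu/u = 0.0309.
Q is then a monomial in u, w, p:
δQ/Q = √((δu/u)² + (½·δw/w)² + (-1·δp/p)²) = √(0.000952 + 0.000961 + 0.0121) = 0.118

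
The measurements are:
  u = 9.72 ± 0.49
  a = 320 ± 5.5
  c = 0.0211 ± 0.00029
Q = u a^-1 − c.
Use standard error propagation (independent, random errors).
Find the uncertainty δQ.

Let p = u·a^-1 = 0.0304. δp/p = √((1·δu/u)² + (-1·δa/a)²) = √(0.00254 + 0.000295) = 0.0533, so δp = 0.00162.
Q = p − c: δQ = √(δp² + δc²) = √(2.62e-06 + 8.41e-08) = 0.00164

0.00164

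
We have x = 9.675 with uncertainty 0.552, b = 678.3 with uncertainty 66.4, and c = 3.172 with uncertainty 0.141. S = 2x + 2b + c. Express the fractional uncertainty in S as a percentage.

9.63%

For a sum/difference, combine absolute errors in quadrature:
  (2·δx)² = 1.22;  (2·δb)² = 17600;  (δc)² = 0.0199
δS = √(17600) = 133
S = 1379, so δS/S = 133/1379 = 0.0963.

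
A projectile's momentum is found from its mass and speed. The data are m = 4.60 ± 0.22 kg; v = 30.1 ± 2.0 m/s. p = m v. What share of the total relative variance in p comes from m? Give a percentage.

(δp/p)² = (1·δm/m)² + (1·δv/v)²
  m term: (1×0.0478)² = 0.00229
  v term: (1×0.0664)² = 0.00441
Total = 0.00670. Share from m = 0.00229/0.00670 = 0.341.

34.1%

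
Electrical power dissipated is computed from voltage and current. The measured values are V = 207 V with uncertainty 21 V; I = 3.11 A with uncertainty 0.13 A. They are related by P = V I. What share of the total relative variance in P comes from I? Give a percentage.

(δP/P)² = (1·δV/V)² + (1·δI/I)²
  V term: (1×0.101)² = 0.0103
  I term: (1×0.0418)² = 0.00175
Total = 0.0120. Share from I = 0.00175/0.0120 = 0.145.

14.5%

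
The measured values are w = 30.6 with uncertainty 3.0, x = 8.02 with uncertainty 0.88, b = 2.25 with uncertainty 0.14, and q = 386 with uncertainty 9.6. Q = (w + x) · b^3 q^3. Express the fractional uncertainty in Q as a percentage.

Let u = w + x = 38.6. δu = √(δw² + δx²) = √(9.00 + 0.774) = 3.13, so δu/u = 0.0810.
Q is then a monomial in u, b, q:
δQ/Q = √((δu/u)² + (3·δb/b)² + (3·δq/q)²) = √(0.00655 + 0.0348 + 0.00557) = 0.217

21.7%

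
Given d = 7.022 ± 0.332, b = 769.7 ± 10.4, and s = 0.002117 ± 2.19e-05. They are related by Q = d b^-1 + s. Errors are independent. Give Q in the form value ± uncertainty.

0.01124 ± 0.000449

Let p = d·b^-1 = 0.009123. δp/p = √((1·δd/d)² + (-1·δb/b)²) = √(0.00224 + 0.000183) = 0.0492, so δp = 0.000449.
Q = p + s: δQ = √(δp² + δs²) = √(2.01e-07 + 4.8e-10) = 0.000449
Q = 0.01124.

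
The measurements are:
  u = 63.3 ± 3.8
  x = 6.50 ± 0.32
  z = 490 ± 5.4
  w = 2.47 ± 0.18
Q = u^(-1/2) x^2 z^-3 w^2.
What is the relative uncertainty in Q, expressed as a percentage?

18.1%

Since Q is a product/quotient, work with relative uncertainties:
  (−½·δu/u)² = (-0.5×0.0600)² = 0.000901;  (2·δx/x)² = (2×0.0492)² = 0.00969;  (-3·δz/z)² = (-3×0.0110)² = 0.00109;  (2·δw/w)² = (2×0.0729)² = 0.0212
δQ/Q = √(0.0329) = 0.181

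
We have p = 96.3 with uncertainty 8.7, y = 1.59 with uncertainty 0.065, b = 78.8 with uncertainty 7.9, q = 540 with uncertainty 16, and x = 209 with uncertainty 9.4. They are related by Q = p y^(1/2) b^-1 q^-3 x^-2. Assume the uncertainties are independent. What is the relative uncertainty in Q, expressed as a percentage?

Each factor contributes (exponent × relative error)² to (δQ/Q)²:
  (1·δp/p)² = (1×0.0903)² = 0.00816;  (½·δy/y)² = (0.5×0.0409)² = 0.000418;  (-1·δb/b)² = (-1×0.100)² = 0.0101;  (-3·δq/q)² = (-3×0.0296)² = 0.00790;  (-2·δx/x)² = (-2×0.0450)² = 0.00809
δQ/Q = √(0.0346) = 0.186

18.6%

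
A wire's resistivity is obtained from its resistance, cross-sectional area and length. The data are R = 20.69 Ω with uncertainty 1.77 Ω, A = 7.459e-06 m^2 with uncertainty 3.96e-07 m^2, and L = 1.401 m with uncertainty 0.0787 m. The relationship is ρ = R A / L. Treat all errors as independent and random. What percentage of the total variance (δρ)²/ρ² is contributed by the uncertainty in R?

55.1%

(δρ/ρ)² = (1·δR/R)² + (1·δA/A)² + (-1·δL/L)²
  R term: (1×0.0855)² = 0.00732
  A term: (1×0.0531)² = 0.00282
  L term: (-1×0.0562)² = 0.00316
Total = 0.0133. Share from R = 0.00732/0.0133 = 0.551.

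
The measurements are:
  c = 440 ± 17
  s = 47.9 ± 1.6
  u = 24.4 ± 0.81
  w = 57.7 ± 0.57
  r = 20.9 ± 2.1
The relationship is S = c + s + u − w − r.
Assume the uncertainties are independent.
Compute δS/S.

0.0397

For a sum/difference, combine absolute errors in quadrature:
  (δc)² = 289;  (δs)² = 2.56;  (δu)² = 0.656;  (δw)² = 0.325;  (δr)² = 4.41
δS = √(297) = 17.2
S = 434, so δS/S = 17.2/434 = 0.0397.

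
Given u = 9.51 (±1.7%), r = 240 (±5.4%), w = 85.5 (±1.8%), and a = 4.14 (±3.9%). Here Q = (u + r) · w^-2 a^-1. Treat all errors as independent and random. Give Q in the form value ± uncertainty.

0.00824 ± 0.000612

Let h = u + r = 250. δh = √(δu² + δr²) = √(0.0261 + 168) = 13.0, so δh/h = 0.0519.
Q is then a monomial in h, w, a:
δQ/Q = √((δh/h)² + (-2·δw/w)² + (-1·δa/a)²) = √(0.00270 + 0.00130 + 0.00152) = 0.0743
Q = 0.00824, so δQ = 0.0743 × 0.00824 = 0.000612.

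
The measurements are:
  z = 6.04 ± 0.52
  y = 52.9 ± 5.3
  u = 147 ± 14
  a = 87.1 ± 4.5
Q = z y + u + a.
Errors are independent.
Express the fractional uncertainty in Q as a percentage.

Let p = z·y = 320. δp/p = √((1·δz/z)² + (1·δy/y)²) = √(0.00741 + 0.0100) = 0.132, so δp = 42.2.
Q = p + u + a: δQ = √(δp² + δu² + δa²) = √(1780 + 196 + 20.2) = 44.7
Q = 554, so δQ/Q = 44.7/554 = 0.0807.

8.07%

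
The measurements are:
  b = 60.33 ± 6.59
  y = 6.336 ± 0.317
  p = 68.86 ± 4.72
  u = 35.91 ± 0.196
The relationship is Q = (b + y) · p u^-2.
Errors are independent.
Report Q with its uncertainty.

3.560 ± 0.430

Let w = b + y = 66.67. δw = √(δb² + δy²) = √(43.4 + 0.100) = 6.60, so δw/w = 0.0990.
Q is then a monomial in w, p, u:
δQ/Q = √((δw/w)² + (1·δp/p)² + (-2·δu/u)²) = √(0.00979 + 0.00470 + 0.000119) = 0.121
Q = 3.560, so δQ = 0.121 × 3.560 = 0.430.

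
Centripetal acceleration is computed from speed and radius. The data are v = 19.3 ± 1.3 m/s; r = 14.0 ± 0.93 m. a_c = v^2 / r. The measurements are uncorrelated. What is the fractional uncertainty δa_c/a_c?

0.150

Each factor contributes (exponent × relative error)² to (δa_c/a_c)²:
  (2·δv/v)² = (2×0.0674)² = 0.0181;  (-1·δr/r)² = (-1×0.0664)² = 0.00441
δa_c/a_c = √(0.0226) = 0.150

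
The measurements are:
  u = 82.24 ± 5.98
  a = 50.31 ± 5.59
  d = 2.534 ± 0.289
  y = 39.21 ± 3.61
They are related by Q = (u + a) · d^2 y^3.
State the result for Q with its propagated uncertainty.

(5.131 ± 1.87) × 10^7

Let w = u + a = 132.6. δw = √(δu² + δa²) = √(35.8 + 31.2) = 8.19, so δw/w = 0.0618.
Q is then a monomial in w, d, y:
δQ/Q = √((δw/w)² + (2·δd/d)² + (3·δy/y)²) = √(0.00381 + 0.0520 + 0.0763) = 0.363
Q = 5.131e+07, so δQ = 0.363 × 5.131e+07 = 1.87e+07.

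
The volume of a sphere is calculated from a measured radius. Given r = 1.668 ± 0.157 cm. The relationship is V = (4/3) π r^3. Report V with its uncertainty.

19.44 ± 5.49 cm^3

Each factor contributes (exponent × relative error)² to (δV/V)²:
  (3·δr/r)² = (3×0.0941)² = 0.0797
δV/V = √(0.0797) = 0.282
V = 19.44 cm^3, so δV = 0.282 × 19.44 = 5.49 cm^3.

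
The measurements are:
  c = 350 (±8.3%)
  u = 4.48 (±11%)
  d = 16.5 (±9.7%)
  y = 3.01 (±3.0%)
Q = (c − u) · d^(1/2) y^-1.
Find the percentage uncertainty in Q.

Let w = c − u = 346. δw = √(δc² + δu²) = √(844 + 0.243) = 29.1, so δw/w = 0.0841.
Q is then a monomial in w, d, y:
δQ/Q = √((δw/w)² + (½·δd/d)² + (-1·δy/y)²) = √(0.00707 + 0.00235 + 0.000900) = 0.102

10.2%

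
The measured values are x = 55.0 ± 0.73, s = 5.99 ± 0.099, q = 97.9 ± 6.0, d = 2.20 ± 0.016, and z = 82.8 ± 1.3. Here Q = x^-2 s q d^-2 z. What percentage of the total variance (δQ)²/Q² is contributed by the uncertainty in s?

(δQ/Q)² = (-2·δx/x)² + (1·δs/s)² + (1·δq/q)² + (-2·δd/d)² + (1·δz/z)²
  x term: (-2×0.0133)² = 0.000705
  s term: (1×0.0165)² = 0.000273
  q term: (1×0.0613)² = 0.00376
  d term: (-2×0.00727)² = 0.000212
  z term: (1×0.0157)² = 0.000247
Total = 0.00519. Share from s = 0.000273/0.00519 = 0.0526.

5.26%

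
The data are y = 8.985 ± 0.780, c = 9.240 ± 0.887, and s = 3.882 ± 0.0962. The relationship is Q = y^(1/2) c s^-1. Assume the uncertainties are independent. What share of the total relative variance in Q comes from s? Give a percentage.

(δQ/Q)² = (½·δy/y)² + (1·δc/c)² + (-1·δs/s)²
  y term: (0.5×0.0868)² = 0.00188
  c term: (1×0.0960)² = 0.00922
  s term: (-1×0.0248)² = 0.000614
Total = 0.0117. Share from s = 0.000614/0.0117 = 0.0524.

5.24%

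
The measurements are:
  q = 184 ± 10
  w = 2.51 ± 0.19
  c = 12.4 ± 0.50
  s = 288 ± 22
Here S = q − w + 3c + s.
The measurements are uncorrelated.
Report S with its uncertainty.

Sums and differences: (δS)² = Σ (cᵢ δxᵢ)².
  (δq)² = 100;  (δw)² = 0.0361;  (3·δc)² = 2.25;  (δs)² = 484
δS = √(586) = 24.2
S = 507.

507 ± 24.2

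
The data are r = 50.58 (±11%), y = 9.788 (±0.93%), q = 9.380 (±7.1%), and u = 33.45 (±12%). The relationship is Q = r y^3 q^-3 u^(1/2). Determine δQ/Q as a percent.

Each factor contributes (exponent × relative error)² to (δQ/Q)²:
  (1·δr/r)² = (1×0.110)² = 0.0121;  (3·δy/y)² = (3×0.00930)² = 0.000778;  (-3·δq/q)² = (-3×0.0710)² = 0.0454;  (½·δu/u)² = (0.5×0.120)² = 0.00360
δQ/Q = √(0.0618) = 0.249

24.9%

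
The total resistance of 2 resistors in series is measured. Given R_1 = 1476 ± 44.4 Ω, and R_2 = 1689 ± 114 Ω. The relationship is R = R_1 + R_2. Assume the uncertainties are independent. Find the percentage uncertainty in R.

3.87%

Absolute uncertainties add in quadrature for a linear combination:
  (δR_1)² = 1970;  (δR_2)² = 13000
δR = √(15000) = 122 Ω
R = 3165 Ω, so δR/R = 122/3165 = 0.0387.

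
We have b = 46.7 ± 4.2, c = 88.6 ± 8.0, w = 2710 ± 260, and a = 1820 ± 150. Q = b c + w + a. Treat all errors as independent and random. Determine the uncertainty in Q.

607

Let p = b·c = 4140. δp/p = √((1·δb/b)² + (1·δc/c)²) = √(0.00809 + 0.00815) = 0.127, so δp = 527.
Q = p + w + a: δQ = √(δp² + δw² + δa²) = √(2.78e+05 + 67600 + 22500) = 607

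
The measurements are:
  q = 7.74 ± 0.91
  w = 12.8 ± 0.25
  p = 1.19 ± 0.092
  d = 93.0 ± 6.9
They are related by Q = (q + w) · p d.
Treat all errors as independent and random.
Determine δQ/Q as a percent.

11.7%

Let u = q + w = 20.5. δu = √(δq² + δw²) = √(0.828 + 0.0625) = 0.944, so δu/u = 0.0459.
Q is then a monomial in u, p, d:
δQ/Q = √((δu/u)² + (1·δp/p)² + (1·δd/d)²) = √(0.00211 + 0.00598 + 0.00550) = 0.117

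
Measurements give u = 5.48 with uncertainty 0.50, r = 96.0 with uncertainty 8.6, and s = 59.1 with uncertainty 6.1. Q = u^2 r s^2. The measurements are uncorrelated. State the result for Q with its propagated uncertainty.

Since Q is a product/quotient, work with relative uncertainties:
  (2·δu/u)² = (2×0.0912)² = 0.0333;  (1·δr/r)² = (1×0.0896)² = 0.00803;  (2·δs/s)² = (2×0.103)² = 0.0426
δQ/Q = √(0.0839) = 0.290
Q = 1.01e+07, so δQ = 0.290 × 1.01e+07 = 2.92e+06.

(1.01 ± 0.292) × 10^7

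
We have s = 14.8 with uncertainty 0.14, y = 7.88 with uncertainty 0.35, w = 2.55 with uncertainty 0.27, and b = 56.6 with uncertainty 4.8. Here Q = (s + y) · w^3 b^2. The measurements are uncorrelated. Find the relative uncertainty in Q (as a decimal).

0.360

Let u = s + y = 22.7. δu = √(δs² + δy²) = √(0.0196 + 0.122) = 0.377, so δu/u = 0.0166.
Q is then a monomial in u, w, b:
δQ/Q = √((δu/u)² + (3·δw/w)² + (2·δb/b)²) = √(0.000276 + 0.101 + 0.0288) = 0.360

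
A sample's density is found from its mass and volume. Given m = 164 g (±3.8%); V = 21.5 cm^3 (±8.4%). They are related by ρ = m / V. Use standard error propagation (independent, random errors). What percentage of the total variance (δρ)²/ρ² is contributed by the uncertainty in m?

17.0%

(δρ/ρ)² = (1·δm/m)² + (-1·δV/V)²
  m term: (1×0.0380)² = 0.00144
  V term: (-1×0.0840)² = 0.00706
Total = 0.00850. Share from m = 0.00144/0.00850 = 0.170.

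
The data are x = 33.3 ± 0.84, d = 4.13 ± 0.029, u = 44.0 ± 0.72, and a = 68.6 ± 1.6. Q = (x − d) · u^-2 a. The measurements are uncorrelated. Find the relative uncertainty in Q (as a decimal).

0.0495

Let w = x − d = 29.2. δw = √(δx² + δd²) = √(0.706 + 0.000841) = 0.841, so δw/w = 0.0288.
Q is then a monomial in w, u, a:
δQ/Q = √((δw/w)² + (-2·δu/u)² + (1·δa/a)²) = √(0.000830 + 0.00107 + 0.000544) = 0.0495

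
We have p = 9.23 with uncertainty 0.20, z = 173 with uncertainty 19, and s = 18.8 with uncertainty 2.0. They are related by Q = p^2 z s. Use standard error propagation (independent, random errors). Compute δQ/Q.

Products/powers → add relative errors in quadrature, weighted by exponent:
  (2·δp/p)² = (2×0.0217)² = 0.00188;  (1·δz/z)² = (1×0.110)² = 0.0121;  (1·δs/s)² = (1×0.106)² = 0.0113
δQ/Q = √(0.0253) = 0.159

0.159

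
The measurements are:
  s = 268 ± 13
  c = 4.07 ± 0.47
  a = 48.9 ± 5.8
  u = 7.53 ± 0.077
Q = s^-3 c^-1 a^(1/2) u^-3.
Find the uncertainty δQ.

Q is a product of powers, so relative uncertainties combine in quadrature:
  (-3·δs/s)² = (-3×0.0485)² = 0.0212;  (-1·δc/c)² = (-1×0.115)² = 0.0133;  (½·δa/a)² = (0.5×0.119)² = 0.00352;  (-3·δu/u)² = (-3×0.0102)² = 0.000941
δQ/Q = √(0.0390) = 0.197
Q = 2.09e-10, so δQ = 0.197 × 2.09e-10 = 4.13e-11.

4.13e-11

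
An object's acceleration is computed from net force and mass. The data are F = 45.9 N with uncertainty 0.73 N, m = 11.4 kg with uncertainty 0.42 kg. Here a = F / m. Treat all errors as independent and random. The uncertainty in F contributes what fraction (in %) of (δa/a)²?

(δa/a)² = (1·δF/F)² + (-1·δm/m)²
  F term: (1×0.0159)² = 0.000253
  m term: (-1×0.0368)² = 0.00136
Total = 0.00161. Share from F = 0.000253/0.00161 = 0.157.

15.7%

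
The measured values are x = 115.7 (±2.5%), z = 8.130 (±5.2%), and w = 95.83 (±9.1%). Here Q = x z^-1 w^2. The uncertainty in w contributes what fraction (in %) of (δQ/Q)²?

(δQ/Q)² = (1·δx/x)² + (-1·δz/z)² + (2·δw/w)²
  x term: (1×0.0250)² = 0.000625
  z term: (-1×0.0520)² = 0.00270
  w term: (2×0.0910)² = 0.0331
Total = 0.0365. Share from w = 0.0331/0.0365 = 0.909.

90.9%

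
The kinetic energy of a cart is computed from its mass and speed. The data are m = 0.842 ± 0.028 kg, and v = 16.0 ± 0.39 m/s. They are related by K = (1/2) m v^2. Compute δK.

6.36 J

Products/powers → add relative errors in quadrature, weighted by exponent:
  (1·δm/m)² = (1×0.0333)² = 0.00111;  (2·δv/v)² = (2×0.0244)² = 0.00238
δK/K = √(0.00348) = 0.0590
K = 108 J, so δK = 0.0590 × 108 = 6.36 J.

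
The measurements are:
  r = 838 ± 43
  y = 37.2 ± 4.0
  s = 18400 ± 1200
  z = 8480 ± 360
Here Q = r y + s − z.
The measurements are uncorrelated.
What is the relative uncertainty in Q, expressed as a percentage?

Let p = r·y = 31200. δp/p = √((1·δr/r)² + (1·δy/y)²) = √(0.00263 + 0.0116) = 0.119, so δp = 3710.
Q = p + s − z: δQ = √(δp² + δs² + δz²) = √(1.38e+07 + 1.44e+06 + 1.3e+05) = 3920
Q = 41100, so δQ/Q = 3920/41100 = 0.0954.

9.54%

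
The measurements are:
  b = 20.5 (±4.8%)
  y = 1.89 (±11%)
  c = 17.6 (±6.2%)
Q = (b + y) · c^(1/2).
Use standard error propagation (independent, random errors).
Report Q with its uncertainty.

Let u = b + y = 22.4. δu = √(δb² + δy²) = √(0.968 + 0.0432) = 1.01, so δu/u = 0.0449.
Q is then a monomial in u, c:
δQ/Q = √((δu/u)² + (½·δc/c)²) = √(0.00202 + 0.000961) = 0.0546
Q = 93.9, so δQ = 0.0546 × 93.9 = 5.13.

93.9 ± 5.13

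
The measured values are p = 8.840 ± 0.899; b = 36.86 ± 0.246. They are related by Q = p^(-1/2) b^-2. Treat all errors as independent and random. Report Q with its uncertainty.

Each factor contributes (exponent × relative error)² to (δQ/Q)²:
  (−½·δp/p)² = (-0.5×0.102)² = 0.00259;  (-2·δb/b)² = (-2×0.00667)² = 0.000178
δQ/Q = √(0.00276) = 0.0526
Q = 0.0002476, so δQ = 0.0526 × 0.0002476 = 1.3e-05.

(2.476 ± 0.130) × 10^-4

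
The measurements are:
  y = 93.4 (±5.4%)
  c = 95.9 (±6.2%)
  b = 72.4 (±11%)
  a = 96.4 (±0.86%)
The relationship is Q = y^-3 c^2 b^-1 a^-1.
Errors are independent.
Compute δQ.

Each factor contributes (exponent × relative error)² to (δQ/Q)²:
  (-3·δy/y)² = (-3×0.0540)² = 0.0262;  (2·δc/c)² = (2×0.0620)² = 0.0154;  (-1·δb/b)² = (-1×0.110)² = 0.0121;  (-1·δa/a)² = (-1×0.00860)² = 7.4e-05
δQ/Q = √(0.0538) = 0.232
Q = 1.62e-06, so δQ = 0.232 × 1.62e-06 = 3.75e-07.

3.75e-07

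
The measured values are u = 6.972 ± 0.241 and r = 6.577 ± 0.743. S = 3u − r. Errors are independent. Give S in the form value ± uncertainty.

Sums and differences: (δS)² = Σ (cᵢ δxᵢ)².
  (3·δu)² = 0.523;  (δr)² = 0.552
δS = √(1.07) = 1.04
S = 14.34.

14.34 ± 1.04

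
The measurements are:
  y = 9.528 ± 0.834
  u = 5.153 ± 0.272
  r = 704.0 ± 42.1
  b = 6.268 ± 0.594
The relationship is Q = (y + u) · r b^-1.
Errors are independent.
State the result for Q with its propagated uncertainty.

Let w = y + u = 14.68. δw = √(δy² + δu²) = √(0.696 + 0.0740) = 0.877, so δw/w = 0.0598.
Q is then a monomial in w, r, b:
δQ/Q = √((δw/w)² + (1·δr/r)² + (-1·δb/b)²) = √(0.00357 + 0.00358 + 0.00898) = 0.127
Q = 1649, so δQ = 0.127 × 1649 = 209.

1649 ± 209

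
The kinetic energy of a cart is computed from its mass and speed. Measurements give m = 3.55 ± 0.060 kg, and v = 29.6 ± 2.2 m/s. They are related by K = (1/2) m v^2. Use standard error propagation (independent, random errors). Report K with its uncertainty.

Since K is a product/quotient, work with relative uncertainties:
  (1·δm/m)² = (1×0.0169)² = 0.000286;  (2·δv/v)² = (2×0.0743)² = 0.0221
δK/K = √(0.0224) = 0.150
K = 1560 J, so δK = 0.150 × 1560 = 233 J.

1560 ± 233 J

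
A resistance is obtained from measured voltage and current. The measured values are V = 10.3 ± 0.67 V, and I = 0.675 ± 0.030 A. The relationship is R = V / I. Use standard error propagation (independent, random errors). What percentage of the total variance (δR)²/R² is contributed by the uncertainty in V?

(δR/R)² = (1·δV/V)² + (-1·δI/I)²
  V term: (1×0.0650)² = 0.00423
  I term: (-1×0.0444)² = 0.00198
Total = 0.00621. Share from V = 0.00423/0.00621 = 0.682.

68.2%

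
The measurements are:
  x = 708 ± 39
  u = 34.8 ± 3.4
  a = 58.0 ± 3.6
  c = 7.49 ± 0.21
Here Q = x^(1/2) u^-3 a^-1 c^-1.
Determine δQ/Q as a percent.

30.2%

Q is a product of powers, so relative uncertainties combine in quadrature:
  (½·δx/x)² = (0.5×0.0551)² = 0.000759;  (-3·δu/u)² = (-3×0.0977)² = 0.0859;  (-1·δa/a)² = (-1×0.0621)² = 0.00385;  (-1·δc/c)² = (-1×0.0280)² = 0.000786
δQ/Q = √(0.0913) = 0.302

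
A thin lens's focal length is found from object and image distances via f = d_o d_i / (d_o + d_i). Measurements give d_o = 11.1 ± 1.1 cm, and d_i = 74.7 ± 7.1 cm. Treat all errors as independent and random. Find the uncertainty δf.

0.842 cm

∂f/∂d_o = (d_i/(d_o+d_i))² = 0.758;  ∂f/∂d_i = (d_o/(d_o+d_i))² = 0.0167
δf = √((∂f/∂d_o · δd_o)² + (∂f/∂d_i · δd_i)²) = √(0.695 + 0.0141) = 0.842 cm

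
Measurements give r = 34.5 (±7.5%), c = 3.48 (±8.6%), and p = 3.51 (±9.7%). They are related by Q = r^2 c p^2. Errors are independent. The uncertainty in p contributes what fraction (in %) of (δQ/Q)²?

(δQ/Q)² = (2·δr/r)² + (1·δc/c)² + (2·δp/p)²
  r term: (2×0.0750)² = 0.0225
  c term: (1×0.0860)² = 0.00740
  p term: (2×0.0970)² = 0.0376
Total = 0.0675. Share from p = 0.0376/0.0675 = 0.557.

55.7%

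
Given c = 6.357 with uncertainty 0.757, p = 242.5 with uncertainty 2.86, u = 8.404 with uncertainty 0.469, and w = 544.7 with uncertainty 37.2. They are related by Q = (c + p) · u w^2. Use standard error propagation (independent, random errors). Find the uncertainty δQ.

Let h = c + p = 248.9. δh = √(δc² + δp²) = √(0.573 + 8.18) = 2.96, so δh/h = 0.0119.
Q is then a monomial in h, u, w:
δQ/Q = √((δh/h)² + (1·δu/u)² + (2·δw/w)²) = √(0.000141 + 0.00311 + 0.0187) = 0.148
Q = 6.205e+08, so δQ = 0.148 × 6.205e+08 = 9.19e+07.

9.19e+07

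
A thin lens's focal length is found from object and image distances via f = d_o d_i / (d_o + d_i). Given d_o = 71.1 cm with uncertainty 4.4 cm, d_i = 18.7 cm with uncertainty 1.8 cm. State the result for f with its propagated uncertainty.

∂f/∂d_o = (d_i/(d_o+d_i))² = 0.0434;  ∂f/∂d_i = (d_o/(d_o+d_i))² = 0.627
δf = √((∂f/∂d_o · δd_o)² + (∂f/∂d_i · δd_i)²) = √(0.0364 + 1.27) = 1.14 cm
f = 14.8 cm.

14.8 ± 1.14 cm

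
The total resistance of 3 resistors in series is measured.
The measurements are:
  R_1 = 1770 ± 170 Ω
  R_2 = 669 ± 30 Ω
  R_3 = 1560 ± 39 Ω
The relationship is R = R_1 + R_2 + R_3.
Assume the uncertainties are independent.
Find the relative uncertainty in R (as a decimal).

0.0443

Absolute uncertainties add in quadrature for a linear combination:
  (δR_1)² = 28900;  (δR_2)² = 900;  (δR_3)² = 1520
δR = √(31300) = 177 Ω
R = 4000 Ω, so δR/R = 177/4000 = 0.0443.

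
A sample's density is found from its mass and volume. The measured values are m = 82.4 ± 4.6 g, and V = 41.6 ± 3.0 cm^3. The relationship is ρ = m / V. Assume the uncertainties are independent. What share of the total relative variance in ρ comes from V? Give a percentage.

(δρ/ρ)² = (1·δm/m)² + (-1·δV/V)²
  m term: (1×0.0558)² = 0.00312
  V term: (-1×0.0721)² = 0.00520
Total = 0.00832. Share from V = 0.00520/0.00832 = 0.625.

62.5%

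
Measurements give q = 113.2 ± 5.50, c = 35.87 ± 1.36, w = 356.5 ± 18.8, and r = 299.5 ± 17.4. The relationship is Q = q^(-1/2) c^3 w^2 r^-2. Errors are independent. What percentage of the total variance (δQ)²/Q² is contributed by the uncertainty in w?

(δQ/Q)² = (−½·δq/q)² + (3·δc/c)² + (2·δw/w)² + (-2·δr/r)²
  q term: (-0.5×0.0486)² = 0.000590
  c term: (3×0.0379)² = 0.0129
  w term: (2×0.0527)² = 0.0111
  r term: (-2×0.0581)² = 0.0135
Total = 0.0382. Share from w = 0.0111/0.0382 = 0.292.

29.2%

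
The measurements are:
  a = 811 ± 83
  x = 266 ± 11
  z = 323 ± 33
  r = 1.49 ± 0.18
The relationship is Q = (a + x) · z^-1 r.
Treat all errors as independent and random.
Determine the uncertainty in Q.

0.876

Let u = a + x = 1080. δu = √(δa² + δx²) = √(6890 + 121) = 83.7, so δu/u = 0.0777.
Q is then a monomial in u, z, r:
δQ/Q = √((δu/u)² + (-1·δz/z)² + (1·δr/r)²) = √(0.00604 + 0.0104 + 0.0146) = 0.176
Q = 4.97, so δQ = 0.176 × 4.97 = 0.876.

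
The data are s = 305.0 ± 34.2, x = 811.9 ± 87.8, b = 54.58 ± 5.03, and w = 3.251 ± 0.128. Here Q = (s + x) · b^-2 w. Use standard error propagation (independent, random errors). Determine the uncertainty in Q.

0.252

Let u = s + x = 1117. δu = √(δs² + δx²) = √(1170 + 7710) = 94.2, so δu/u = 0.0844.
Q is then a monomial in u, b, w:
δQ/Q = √((δu/u)² + (-2·δb/b)² + (1·δw/w)²) = √(0.00712 + 0.0340 + 0.00155) = 0.206
Q = 1.219, so δQ = 0.206 × 1.219 = 0.252.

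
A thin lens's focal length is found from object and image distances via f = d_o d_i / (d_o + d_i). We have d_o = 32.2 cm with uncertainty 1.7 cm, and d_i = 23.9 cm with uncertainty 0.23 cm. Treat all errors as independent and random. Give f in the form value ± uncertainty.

13.7 ± 0.318 cm

∂f/∂d_o = (d_i/(d_o+d_i))² = 0.181;  ∂f/∂d_i = (d_o/(d_o+d_i))² = 0.329
δf = √((∂f/∂d_o · δd_o)² + (∂f/∂d_i · δd_i)²) = √(0.0952 + 0.00574) = 0.318 cm
f = 13.7 cm.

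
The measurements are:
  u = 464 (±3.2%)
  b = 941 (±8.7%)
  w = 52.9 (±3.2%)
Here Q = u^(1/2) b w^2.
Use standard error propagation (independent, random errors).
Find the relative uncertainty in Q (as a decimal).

0.109

Q is a product of powers, so relative uncertainties combine in quadrature:
  (½·δu/u)² = (0.5×0.0320)² = 0.000256;  (1·δb/b)² = (1×0.0870)² = 0.00757;  (2·δw/w)² = (2×0.0320)² = 0.00410
δQ/Q = √(0.0119) = 0.109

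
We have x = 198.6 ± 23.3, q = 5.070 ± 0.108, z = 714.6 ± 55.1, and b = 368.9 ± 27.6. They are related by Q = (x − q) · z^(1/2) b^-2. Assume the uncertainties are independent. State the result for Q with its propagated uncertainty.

0.03802 ± 0.00745

Let u = x − q = 193.5. δu = √(δx² + δq²) = √(543 + 0.0117) = 23.3, so δu/u = 0.120.
Q is then a monomial in u, z, b:
δQ/Q = √((δu/u)² + (½·δz/z)² + (-2·δb/b)²) = √(0.0145 + 0.00149 + 0.0224) = 0.196
Q = 0.03802, so δQ = 0.196 × 0.03802 = 0.00745.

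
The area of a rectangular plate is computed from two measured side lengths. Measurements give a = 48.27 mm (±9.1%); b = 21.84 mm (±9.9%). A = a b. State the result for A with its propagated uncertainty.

1054 ± 142 mm^2

For a monomial A ∝ a, b, fractional errors add in quadrature:
  (1·δa/a)² = (1×0.0910)² = 0.00828;  (1·δb/b)² = (1×0.0990)² = 0.00980
δA/A = √(0.0181) = 0.134
A = 1054 mm^2, so δA = 0.134 × 1054 = 142 mm^2.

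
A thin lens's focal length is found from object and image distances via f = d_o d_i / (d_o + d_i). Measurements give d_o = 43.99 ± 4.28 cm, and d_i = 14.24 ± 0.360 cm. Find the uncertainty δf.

0.328 cm

∂f/∂d_o = (d_i/(d_o+d_i))² = 0.0598;  ∂f/∂d_i = (d_o/(d_o+d_i))² = 0.571
δf = √((∂f/∂d_o · δd_o)² + (∂f/∂d_i · δd_i)²) = √(0.0655 + 0.0422) = 0.328 cm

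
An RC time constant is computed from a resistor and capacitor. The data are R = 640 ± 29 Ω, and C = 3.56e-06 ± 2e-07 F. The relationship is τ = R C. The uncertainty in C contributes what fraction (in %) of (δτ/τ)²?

(δτ/τ)² = (1·δR/R)² + (1·δC/C)²
  R term: (1×0.0453)² = 0.00205
  C term: (1×0.0562)² = 0.00316
Total = 0.00521. Share from C = 0.00316/0.00521 = 0.606.

60.6%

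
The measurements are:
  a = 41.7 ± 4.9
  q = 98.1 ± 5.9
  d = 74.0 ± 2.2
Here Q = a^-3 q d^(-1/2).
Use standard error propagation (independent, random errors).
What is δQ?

Q is a product of powers, so relative uncertainties combine in quadrature:
  (-3·δa/a)² = (-3×0.118)² = 0.124;  (1·δq/q)² = (1×0.0601)² = 0.00362;  (−½·δd/d)² = (-0.5×0.0297)² = 0.000221
δQ/Q = √(0.128) = 0.358
Q = 0.000157, so δQ = 0.358 × 0.000157 = 5.63e-05.

5.63e-05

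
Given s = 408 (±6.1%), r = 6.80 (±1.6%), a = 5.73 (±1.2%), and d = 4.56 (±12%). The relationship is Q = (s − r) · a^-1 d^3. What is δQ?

2430

Let u = s − r = 401. δu = √(δs² + δr²) = √(619 + 0.0118) = 24.9, so δu/u = 0.0620.
Q is then a monomial in u, a, d:
δQ/Q = √((δu/u)² + (-1·δa/a)² + (3·δd/d)²) = √(0.00385 + 0.000144 + 0.130) = 0.366
Q = 6640, so δQ = 0.366 × 6640 = 2430.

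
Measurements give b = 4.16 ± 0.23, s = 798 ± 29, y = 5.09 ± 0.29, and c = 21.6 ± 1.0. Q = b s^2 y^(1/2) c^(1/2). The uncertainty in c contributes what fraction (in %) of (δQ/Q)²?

(δQ/Q)² = (1·δb/b)² + (2·δs/s)² + (½·δy/y)² + (½·δc/c)²
  b term: (1×0.0553)² = 0.00306
  s term: (2×0.0363)² = 0.00528
  y term: (0.5×0.0570)² = 0.000812
  c term: (0.5×0.0463)² = 0.000536
Total = 0.00969. Share from c = 0.000536/0.00969 = 0.0553.

5.53%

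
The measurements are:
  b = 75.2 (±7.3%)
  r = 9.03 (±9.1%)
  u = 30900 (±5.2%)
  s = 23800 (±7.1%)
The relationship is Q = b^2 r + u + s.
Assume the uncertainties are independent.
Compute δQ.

Let p = b^2·r = 51100. δp/p = √((2·δb/b)² + (1·δr/r)²) = √(0.0213 + 0.00828) = 0.172, so δp = 8790.
Q = p + u + s: δQ = √(δp² + δu² + δs²) = √(7.72e+07 + 2.58e+06 + 2.86e+06) = 9090

9090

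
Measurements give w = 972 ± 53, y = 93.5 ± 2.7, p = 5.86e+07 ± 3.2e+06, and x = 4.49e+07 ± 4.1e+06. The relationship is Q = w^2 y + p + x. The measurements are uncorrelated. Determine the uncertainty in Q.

1.12e+07

Let h = w^2·y = 8.83e+07. δh/h = √((2·δw/w)² + (1·δy/y)²) = √(0.0119 + 0.000834) = 0.113, so δh = 9.97e+06.
Q = h + p + x: δQ = √(δh² + δp² + δx²) = √(9.93e+13 + 1.02e+13 + 1.68e+13) = 1.12e+07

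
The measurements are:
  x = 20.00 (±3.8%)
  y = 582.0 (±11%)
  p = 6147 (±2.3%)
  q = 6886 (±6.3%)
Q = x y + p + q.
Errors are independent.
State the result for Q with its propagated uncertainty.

24670 ± 1430

Let w = x·y = 11640. δw/w = √((1·δx/x)² + (1·δy/y)²) = √(0.00144 + 0.0121) = 0.116, so δw = 1350.
Q = w + p + q: δQ = √(δw² + δp² + δq²) = √(1.84e+06 + 20000 + 1.88e+05) = 1430
Q = 24670.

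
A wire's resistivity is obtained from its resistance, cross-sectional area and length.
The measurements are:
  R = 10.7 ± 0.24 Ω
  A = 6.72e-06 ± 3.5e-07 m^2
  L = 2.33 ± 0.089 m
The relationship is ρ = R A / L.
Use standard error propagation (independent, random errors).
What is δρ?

2.11e-06 Ω·m

For a monomial ρ ∝ R, A, L^-1, fractional errors add in quadrature:
  (1·δR/R)² = (1×0.0224)² = 0.000503;  (1·δA/A)² = (1×0.0521)² = 0.00271;  (-1·δL/L)² = (-1×0.0382)² = 0.00146
δρ/ρ = √(0.00467) = 0.0684
ρ = 3.09e-05 Ω·m, so δρ = 0.0684 × 3.09e-05 = 2.11e-06 Ω·m.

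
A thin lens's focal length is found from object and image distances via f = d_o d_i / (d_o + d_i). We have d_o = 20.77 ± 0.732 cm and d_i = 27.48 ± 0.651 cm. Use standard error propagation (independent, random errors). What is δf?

∂f/∂d_o = (d_i/(d_o+d_i))² = 0.324;  ∂f/∂d_i = (d_o/(d_o+d_i))² = 0.185
δf = √((∂f/∂d_o · δd_o)² + (∂f/∂d_i · δd_i)²) = √(0.0564 + 0.0146) = 0.266 cm

0.266 cm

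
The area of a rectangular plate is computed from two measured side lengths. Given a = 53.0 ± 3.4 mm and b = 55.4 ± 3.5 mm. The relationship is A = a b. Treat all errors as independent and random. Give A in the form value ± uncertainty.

Since A is a product/quotient, work with relative uncertainties:
  (1·δa/a)² = (1×0.0642)² = 0.00412;  (1·δb/b)² = (1×0.0632)² = 0.00399
δA/A = √(0.00811) = 0.0900
A = 2940 mm^2, so δA = 0.0900 × 2940 = 264 mm^2.

2940 ± 264 mm^2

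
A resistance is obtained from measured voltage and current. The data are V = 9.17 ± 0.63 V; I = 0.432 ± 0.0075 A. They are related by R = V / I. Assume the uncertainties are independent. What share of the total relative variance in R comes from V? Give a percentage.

94.0%

(δR/R)² = (1·δV/V)² + (-1·δI/I)²
  V term: (1×0.0687)² = 0.00472
  I term: (-1×0.0174)² = 0.000301
Total = 0.00502. Share from V = 0.00472/0.00502 = 0.940.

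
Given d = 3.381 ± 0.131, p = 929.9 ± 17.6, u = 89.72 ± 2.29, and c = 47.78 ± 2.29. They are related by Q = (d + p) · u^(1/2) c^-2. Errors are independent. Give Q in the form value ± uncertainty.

3.872 ± 0.382

Let w = d + p = 933.3. δw = √(δd² + δp²) = √(0.0172 + 310) = 17.6, so δw/w = 0.0189.
Q is then a monomial in w, u, c:
δQ/Q = √((δw/w)² + (½·δu/u)² + (-2·δc/c)²) = √(0.000356 + 0.000163 + 0.00919) = 0.0985
Q = 3.872, so δQ = 0.0985 × 3.872 = 0.382.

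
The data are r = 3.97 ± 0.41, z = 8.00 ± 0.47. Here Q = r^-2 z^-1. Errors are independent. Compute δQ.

Relative error in a monomial: (δQ/Q)² = Σ (nᵢ · δxᵢ/xᵢ)².
  (-2·δr/r)² = (-2×0.103)² = 0.0427;  (-1·δz/z)² = (-1×0.0587)² = 0.00345
δQ/Q = √(0.0461) = 0.215
Q = 0.00793, so δQ = 0.215 × 0.00793 = 0.00170.

0.00170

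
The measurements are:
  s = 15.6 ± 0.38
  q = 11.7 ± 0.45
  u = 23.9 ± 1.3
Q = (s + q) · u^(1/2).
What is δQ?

4.63

Let w = s + q = 27.3. δw = √(δs² + δq²) = √(0.144 + 0.203) = 0.589, so δw/w = 0.0216.
Q is then a monomial in w, u:
δQ/Q = √((δw/w)² + (½·δu/u)²) = √(0.000465 + 0.000740) = 0.0347
Q = 133, so δQ = 0.0347 × 133 = 4.63.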